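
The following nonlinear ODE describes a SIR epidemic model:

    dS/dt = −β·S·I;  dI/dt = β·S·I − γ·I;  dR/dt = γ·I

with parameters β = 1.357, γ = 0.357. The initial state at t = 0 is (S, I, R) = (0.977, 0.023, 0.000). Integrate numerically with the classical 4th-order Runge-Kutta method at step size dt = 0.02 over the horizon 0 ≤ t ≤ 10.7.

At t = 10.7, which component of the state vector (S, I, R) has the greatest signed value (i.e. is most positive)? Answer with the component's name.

largest component: R

t=0.000: state=(0.977, 0.023, 0.000)
step 1 (dt=0.02): k1=(-0.030, 0.022, 0.008), k2=(-0.031, 0.022, 0.008), k3=(-0.031, 0.022, 0.008), k4=(-0.031, 0.023, 0.008); state += dt/6·(k1+2k2+2k3+k4)
t=0.020: state=(0.976, 0.023, 0.000)
t=0.040: state=(0.976, 0.024, 0.000)
t=0.060: state=(0.975, 0.024, 0.001)
continuing one RK4 step at a time; state shown every 25 steps (Δt=0.5):
t=0.500: state=(0.958, 0.037, 0.005)
t=1.000: state=(0.927, 0.059, 0.014)
t=1.500: state=(0.882, 0.091, 0.027)
t=2.000: state=(0.817, 0.136, 0.047)
t=2.500: state=(0.732, 0.192, 0.076)
t=3.000: state=(0.629, 0.255, 0.116)
t=3.500: state=(0.518, 0.315, 0.167)
t=4.000: state=(0.411, 0.361, 0.228)
t=4.500: state=(0.319, 0.387, 0.295)
t=5.000: state=(0.244, 0.391, 0.364)
t=5.500: state=(0.188, 0.378, 0.433)
t=6.000: state=(0.147, 0.354, 0.499)
t=6.500: state=(0.116, 0.324, 0.560)
t=7.000: state=(0.095, 0.291, 0.614)
t=7.500: state=(0.078, 0.258, 0.663)
t=8.000: state=(0.067, 0.227, 0.707)
t=8.500: state=(0.058, 0.198, 0.745)
t=9.000: state=(0.051, 0.172, 0.777)
t=9.500: state=(0.046, 0.148, 0.806)
t=10.000: state=(0.042, 0.128, 0.831)
t=10.500: state=(0.038, 0.110, 0.852)
t=10.700: state=(0.037, 0.103, 0.859)
compare at T: S=0.037, I=0.103, R=0.859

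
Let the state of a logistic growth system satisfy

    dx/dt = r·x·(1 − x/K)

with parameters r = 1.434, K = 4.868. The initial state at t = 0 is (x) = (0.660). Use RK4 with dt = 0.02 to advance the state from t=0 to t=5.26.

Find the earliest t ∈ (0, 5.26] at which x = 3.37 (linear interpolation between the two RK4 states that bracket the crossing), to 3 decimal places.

t=0.000: state=(0.660)
step 1 (dt=0.02): k1=(0.818), k2=(0.827), k3=(0.827), k4=(0.835); state += dt/6·(k1+2k2+2k3+k4)
t=0.020: state=(0.677)
t=0.040: state=(0.693)
t=0.060: state=(0.711)
continuing one RK4 step at a time; state shown every 10 steps (Δt=0.2):
t=0.200: state=(0.841)
t=0.400: state=(1.060)
t=0.600: state=(1.317)
t=0.800: state=(1.610)
t=1.000: state=(1.932)
t=1.200: state=(2.274)
t=1.400: state=(2.622)
t=1.600: state=(2.963)
t=1.800: state=(3.284)
t=1.840: state=(3.344)
next step: t=1.860: state=(3.374) — x has crossed 3.37
linear interpolation between t=1.840 (3.34424) and t=1.860 (3.37410) → t≈1.857

t = 1.857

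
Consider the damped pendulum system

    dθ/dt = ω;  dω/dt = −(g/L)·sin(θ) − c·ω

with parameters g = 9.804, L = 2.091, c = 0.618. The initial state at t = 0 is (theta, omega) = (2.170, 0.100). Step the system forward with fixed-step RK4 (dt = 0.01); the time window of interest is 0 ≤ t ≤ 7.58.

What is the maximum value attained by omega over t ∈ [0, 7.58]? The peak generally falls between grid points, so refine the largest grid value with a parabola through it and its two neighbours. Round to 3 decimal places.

t=0.000: state=(2.170, 0.100)
step 1 (dt=0.01): k1=(0.100, -3.934), k2=(0.080, -3.920), k3=(0.080, -3.920), k4=(0.061, -3.907); state += dt/6·(k1+2k2+2k3+k4)
t=0.010: state=(2.171, 0.061)
t=0.020: state=(2.171, 0.022)
t=0.030: state=(2.171, -0.017)
continuing one RK4 step at a time; state shown every 25 steps (Δt=0.25):
t=0.250: state=(2.077, -0.828)
t=0.500: state=(1.759, -1.721)
t=0.750: state=(1.222, -2.545)
t=1.000: state=(0.517, -2.993)
t=1.250: state=(-0.212, -2.710)
t=1.500: state=(-0.783, -1.785)
t=1.750: state=(-1.087, -0.641)
t=2.000: state=(-1.111, 0.429)
t=2.250: state=(-0.890, 1.288)
t=2.500: state=(-0.495, 1.798)
t=2.750: state=(-0.033, 1.816)
t=3.000: state=(0.372, 1.358)
t=3.250: state=(0.623, 0.629)
t=3.500: state=(0.684, -0.136)
t=3.750: state=(0.567, -0.762)
t=4.000: state=(0.325, -1.125)
t=4.250: state=(0.033, -1.153)
t=4.500: state=(-0.226, -0.874)
t=4.750: state=(-0.388, -0.408)
t=5.000: state=(-0.427, 0.091)
t=5.250: state=(-0.350, 0.497)
t=5.500: state=(-0.194, 0.721)
t=5.750: state=(-0.009, 0.724)
t=6.000: state=(0.152, 0.536)
t=6.250: state=(0.250, 0.235)
t=6.500: state=(0.268, -0.085)
t=6.750: state=(0.213, -0.336)
t=7.000: state=(0.110, -0.465)
t=7.250: state=(-0.007, -0.452)
t=7.500: state=(-0.106, -0.322)
t=7.580: state=(-0.129, -0.263)
largest grid value and its neighbours: omega(2.620)=1.87206, omega(2.630)=1.87275, omega(2.640)=1.87260
parabola through these three points peaks at t≈2.633 with omega≈1.87280

max omega = 1.873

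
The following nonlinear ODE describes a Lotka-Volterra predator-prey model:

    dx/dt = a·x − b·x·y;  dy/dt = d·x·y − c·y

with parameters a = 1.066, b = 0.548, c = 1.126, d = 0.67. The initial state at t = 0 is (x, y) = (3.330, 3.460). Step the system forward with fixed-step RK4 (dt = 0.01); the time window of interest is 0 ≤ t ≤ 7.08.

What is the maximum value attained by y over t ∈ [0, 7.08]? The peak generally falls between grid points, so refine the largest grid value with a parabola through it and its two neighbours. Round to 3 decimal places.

t=0.000: state=(3.330, 3.460)
step 1 (dt=0.01): k1=(-2.764, 3.824), k2=(-2.787, 3.813), k3=(-2.787, 3.812), k4=(-2.810, 3.800); state += dt/6·(k1+2k2+2k3+k4)
t=0.010: state=(3.302, 3.498)
t=0.020: state=(3.274, 3.536)
t=0.030: state=(3.245, 3.574)
continuing one RK4 step at a time; state shown every 25 steps (Δt=0.25):
t=0.250: state=(2.548, 4.279)
t=0.500: state=(1.795, 4.636)
t=0.750: state=(1.247, 4.500)
t=1.000: state=(0.904, 4.056)
t=1.250: state=(0.703, 3.497)
t=1.500: state=(0.591, 2.938)
t=1.750: state=(0.534, 2.435)
t=2.000: state=(0.515, 2.005)
t=2.250: state=(0.524, 1.650)
t=2.500: state=(0.557, 1.363)
t=2.750: state=(0.613, 1.134)
t=3.000: state=(0.694, 0.954)
t=3.250: state=(0.802, 0.816)
t=3.500: state=(0.944, 0.712)
t=3.750: state=(1.123, 0.639)
t=4.000: state=(1.348, 0.593)
t=4.250: state=(1.625, 0.573)
t=4.500: state=(1.961, 0.584)
t=4.750: state=(2.356, 0.632)
t=5.000: state=(2.803, 0.734)
t=5.250: state=(3.271, 0.921)
t=5.500: state=(3.688, 1.247)
t=5.750: state=(3.922, 1.787)
t=6.000: state=(3.805, 2.591)
t=6.250: state=(3.261, 3.552)
t=6.500: state=(2.469, 4.338)
t=6.750: state=(1.732, 4.642)
t=7.000: state=(1.206, 4.467)
t=7.080: state=(1.083, 4.340)
largest grid value and its neighbours: y(6.760)=4.64364, y(6.770)=4.64405, y(6.780)=4.64368
parabola through these three points peaks at t≈6.770 with y≈4.64405

max y = 4.644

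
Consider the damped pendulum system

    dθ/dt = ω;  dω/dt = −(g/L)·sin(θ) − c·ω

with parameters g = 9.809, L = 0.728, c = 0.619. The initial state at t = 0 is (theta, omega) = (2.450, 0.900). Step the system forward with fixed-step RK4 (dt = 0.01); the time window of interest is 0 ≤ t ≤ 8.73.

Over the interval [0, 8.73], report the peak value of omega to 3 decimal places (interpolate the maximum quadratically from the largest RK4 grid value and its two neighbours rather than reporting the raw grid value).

max omega = 4.484

t=0.000: state=(2.450, 0.900)
step 1 (dt=0.01): k1=(0.900, -9.150), k2=(0.854, -9.075), k3=(0.855, -9.078), k4=(0.809, -9.005); state += dt/6·(k1+2k2+2k3+k4)
t=0.010: state=(2.459, 0.809)
t=0.020: state=(2.466, 0.720)
t=0.030: state=(2.473, 0.632)
continuing one RK4 step at a time; state shown every 50 steps (Δt=0.5):
t=0.500: state=(1.839, -3.540)
t=1.000: state=(-0.770, -4.678)
t=1.500: state=(-1.369, 2.132)
t=2.000: state=(0.543, 3.593)
t=2.500: state=(0.900, -2.115)
t=3.000: state=(-0.582, -2.171)
t=3.500: state=(-0.486, 2.217)
t=4.000: state=(0.574, 0.884)
t=4.500: state=(0.149, -1.970)
t=5.000: state=(-0.473, 0.078)
t=5.500: state=(0.078, 1.417)
t=6.000: state=(0.314, -0.627)
t=6.500: state=(-0.187, -0.778)
t=7.000: state=(-0.151, 0.789)
t=7.500: state=(0.201, 0.236)
t=8.000: state=(0.025, -0.681)
t=8.500: state=(-0.158, 0.119)
t=8.730: state=(-0.085, 0.470)
largest grid value and its neighbours: omega(1.810)=4.48064, omega(1.820)=4.48385, omega(1.830)=4.48115
parabola through these three points peaks at t≈1.820 with omega≈4.48385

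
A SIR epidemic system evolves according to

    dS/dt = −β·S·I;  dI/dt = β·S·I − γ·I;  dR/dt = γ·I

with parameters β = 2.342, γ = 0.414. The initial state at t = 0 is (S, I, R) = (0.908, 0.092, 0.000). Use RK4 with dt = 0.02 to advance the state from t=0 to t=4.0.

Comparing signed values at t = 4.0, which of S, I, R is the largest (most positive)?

t=0.000: state=(0.908, 0.092, 0.000)
step 1 (dt=0.02): k1=(-0.196, 0.158, 0.038), k2=(-0.199, 0.160, 0.039), k3=(-0.199, 0.160, 0.039), k4=(-0.202, 0.162, 0.039); state += dt/6·(k1+2k2+2k3+k4)
t=0.020: state=(0.904, 0.095, 0.001)
t=0.040: state=(0.900, 0.098, 0.002)
t=0.060: state=(0.896, 0.102, 0.002)
continuing one RK4 step at a time; state shown every 10 steps (Δt=0.2):
t=0.200: state=(0.863, 0.128, 0.009)
t=0.400: state=(0.804, 0.175, 0.022)
t=0.600: state=(0.731, 0.230, 0.038)
t=0.800: state=(0.647, 0.293, 0.060)
t=1.000: state=(0.556, 0.357, 0.087)
t=1.200: state=(0.463, 0.418, 0.119)
t=1.400: state=(0.376, 0.468, 0.156)
t=1.600: state=(0.300, 0.504, 0.196)
t=1.800: state=(0.235, 0.526, 0.239)
t=2.000: state=(0.183, 0.534, 0.283)
t=2.200: state=(0.143, 0.530, 0.327)
t=2.400: state=(0.112, 0.518, 0.370)
t=2.600: state=(0.088, 0.499, 0.412)
t=2.800: state=(0.070, 0.477, 0.453)
t=3.000: state=(0.056, 0.452, 0.491)
t=3.200: state=(0.046, 0.426, 0.528)
t=3.400: state=(0.038, 0.400, 0.562)
t=3.600: state=(0.032, 0.374, 0.594)
t=3.800: state=(0.027, 0.349, 0.624)
t=4.000: state=(0.023, 0.325, 0.652)
compare at T: S=0.023, I=0.325, R=0.652

largest component: R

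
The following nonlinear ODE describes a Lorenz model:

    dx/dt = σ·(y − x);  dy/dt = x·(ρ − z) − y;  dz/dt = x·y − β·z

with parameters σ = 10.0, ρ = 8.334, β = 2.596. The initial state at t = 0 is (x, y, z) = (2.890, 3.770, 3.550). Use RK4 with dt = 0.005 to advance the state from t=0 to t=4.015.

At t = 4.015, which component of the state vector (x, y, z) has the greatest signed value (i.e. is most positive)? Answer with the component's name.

t=0.000: state=(2.890, 3.770, 3.550)
step 1 (dt=0.005): k1=(8.800, 10.056, 1.680), k2=(8.831, 10.124, 1.825), k3=(8.832, 10.123, 1.825), k4=(8.865, 10.190, 1.971); state += dt/6·(k1+2k2+2k3+k4)
t=0.005: state=(2.934, 3.821, 3.559)
t=0.010: state=(2.979, 3.872, 3.570)
t=0.015: state=(3.023, 3.924, 3.582)
continuing one RK4 step at a time; state shown every 40 steps (Δt=0.2):
t=0.200: state=(4.912, 5.968, 5.238)
t=0.400: state=(6.155, 6.077, 8.851)
t=0.600: state=(4.754, 3.766, 9.471)
t=0.800: state=(3.292, 2.905, 7.545)
t=1.000: state=(3.139, 3.326, 5.976)
t=1.200: state=(3.877, 4.384, 5.671)
t=1.400: state=(4.897, 5.311, 6.822)
t=1.600: state=(5.165, 4.987, 8.273)
t=1.800: state=(4.444, 4.021, 8.268)
t=2.000: state=(3.832, 3.682, 7.312)
t=2.200: state=(3.853, 4.003, 6.610)
t=2.400: state=(4.308, 4.572, 6.683)
t=2.600: state=(4.721, 4.829, 7.363)
t=2.800: state=(4.670, 4.527, 7.853)
t=3.000: state=(4.307, 4.132, 7.674)
t=3.200: state=(4.092, 4.063, 7.207)
t=3.400: state=(4.181, 4.285, 6.967)
t=3.600: state=(4.421, 4.533, 7.125)
t=3.800: state=(4.550, 4.557, 7.453)
t=4.000: state=(4.459, 4.376, 7.582)
t=4.015: state=(4.447, 4.361, 7.578)
compare at T: x=4.447, y=4.361, z=7.578

largest component: z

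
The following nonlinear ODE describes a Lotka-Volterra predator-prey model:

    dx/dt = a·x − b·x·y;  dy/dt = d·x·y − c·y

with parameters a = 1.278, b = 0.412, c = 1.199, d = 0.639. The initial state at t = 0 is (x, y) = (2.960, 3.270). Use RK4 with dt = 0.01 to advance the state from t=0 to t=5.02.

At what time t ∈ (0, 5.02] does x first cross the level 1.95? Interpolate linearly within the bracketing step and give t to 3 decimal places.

t = 0.909

t=0.000: state=(2.960, 3.270)
step 1 (dt=0.01): k1=(-0.205, 2.264), k2=(-0.219, 2.270), k3=(-0.219, 2.270), k4=(-0.232, 2.275); state += dt/6·(k1+2k2+2k3+k4)
t=0.010: state=(2.958, 3.293)
t=0.020: state=(2.955, 3.316)
t=0.030: state=(2.953, 3.338)
continuing one RK4 step at a time; state shown every 20 steps (Δt=0.2):
t=0.200: state=(2.864, 3.737)
t=0.400: state=(2.667, 4.191)
t=0.600: state=(2.399, 4.560)
t=0.800: state=(2.106, 4.785)
t=0.900: state=(1.962, 4.833)
next step: t=0.910: state=(1.948, 4.835) — x has crossed 1.95
linear interpolation between t=0.900 (1.96230) and t=0.910 (1.94834) → t≈0.909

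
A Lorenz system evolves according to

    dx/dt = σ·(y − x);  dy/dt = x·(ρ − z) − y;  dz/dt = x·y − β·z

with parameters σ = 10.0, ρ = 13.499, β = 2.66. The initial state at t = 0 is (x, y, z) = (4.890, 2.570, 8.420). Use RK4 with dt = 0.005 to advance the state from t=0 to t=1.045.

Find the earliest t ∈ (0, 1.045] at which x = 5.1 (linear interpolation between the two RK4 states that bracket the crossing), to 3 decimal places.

t = 0.197

t=0.000: state=(4.890, 2.570, 8.420)
step 1 (dt=0.005): k1=(-23.200, 22.266, -9.830), k2=(-22.063, 22.035, -9.645), k3=(-22.098, 22.048, -9.641), k4=(-20.993, 21.825, -9.459); state += dt/6·(k1+2k2+2k3+k4)
t=0.005: state=(4.780, 2.680, 8.372)
t=0.010: state=(4.680, 2.788, 8.325)
t=0.015: state=(4.590, 2.895, 8.281)
continuing one RK4 step at a time; state shown every 10 steps (Δt=0.05):
t=0.050: state=(4.201, 3.599, 8.019)
t=0.100: state=(4.168, 4.555, 7.813)
t=0.150: state=(4.527, 5.532, 7.864)
t=0.195: state=(5.068, 6.444, 8.196)
next step: t=0.200: state=(5.138, 6.546, 8.253) — x has crossed 5.1
linear interpolation between t=0.195 (5.06812) and t=0.200 (5.13774) → t≈0.197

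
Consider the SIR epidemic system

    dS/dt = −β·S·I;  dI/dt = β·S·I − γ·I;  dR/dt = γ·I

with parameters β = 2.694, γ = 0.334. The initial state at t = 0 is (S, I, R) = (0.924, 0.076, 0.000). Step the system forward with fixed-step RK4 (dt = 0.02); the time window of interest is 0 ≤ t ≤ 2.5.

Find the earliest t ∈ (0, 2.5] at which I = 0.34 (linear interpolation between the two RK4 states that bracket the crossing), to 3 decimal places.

t=0.000: state=(0.924, 0.076, 0.000)
step 1 (dt=0.02): k1=(-0.189, 0.164, 0.025), k2=(-0.193, 0.167, 0.026), k3=(-0.193, 0.167, 0.026), k4=(-0.197, 0.170, 0.026); state += dt/6·(k1+2k2+2k3+k4)
t=0.020: state=(0.920, 0.079, 0.001)
t=0.040: state=(0.916, 0.083, 0.001)
t=0.060: state=(0.912, 0.086, 0.002)
continuing one RK4 step at a time; state shown every 5 steps (Δt=0.1):
t=0.100: state=(0.903, 0.094, 0.003)
t=0.200: state=(0.878, 0.116, 0.006)
t=0.300: state=(0.848, 0.141, 0.011)
t=0.400: state=(0.813, 0.171, 0.016)
t=0.500: state=(0.773, 0.204, 0.022)
t=0.600: state=(0.728, 0.242, 0.029)
t=0.700: state=(0.679, 0.283, 0.038)
t=0.800: state=(0.625, 0.326, 0.048)
t=0.820: state=(0.614, 0.335, 0.051)
next step: t=0.840: state=(0.603, 0.344, 0.053) — I has crossed 0.34
linear interpolation between t=0.820 (0.33520) and t=0.840 (0.34406) → t≈0.831

t = 0.831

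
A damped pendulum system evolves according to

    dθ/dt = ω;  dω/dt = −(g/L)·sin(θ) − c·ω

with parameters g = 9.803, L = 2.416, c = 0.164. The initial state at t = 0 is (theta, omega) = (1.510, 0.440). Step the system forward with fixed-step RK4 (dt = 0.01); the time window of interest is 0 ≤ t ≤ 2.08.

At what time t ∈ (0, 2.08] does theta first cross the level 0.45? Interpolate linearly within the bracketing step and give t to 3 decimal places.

t=0.000: state=(1.510, 0.440)
step 1 (dt=0.01): k1=(0.440, -4.122), k2=(0.419, -4.119), k3=(0.419, -4.119), k4=(0.399, -4.116); state += dt/6·(k1+2k2+2k3+k4)
t=0.010: state=(1.514, 0.399)
t=0.020: state=(1.518, 0.358)
t=0.030: state=(1.521, 0.317)
continuing one RK4 step at a time; state shown every 10 steps (Δt=0.1):
t=0.100: state=(1.533, 0.031)
t=0.200: state=(1.516, -0.372)
t=0.300: state=(1.459, -0.767)
t=0.400: state=(1.363, -1.152)
t=0.500: state=(1.230, -1.520)
t=0.600: state=(1.060, -1.862)
t=0.700: state=(0.859, -2.161)
t=0.800: state=(0.630, -2.399)
t=0.870: state=(0.458, -2.517)
next step: t=0.880: state=(0.432, -2.531) — theta has crossed 0.45
linear interpolation between t=0.870 (0.45764) and t=0.880 (0.43240) → t≈0.873

t = 0.873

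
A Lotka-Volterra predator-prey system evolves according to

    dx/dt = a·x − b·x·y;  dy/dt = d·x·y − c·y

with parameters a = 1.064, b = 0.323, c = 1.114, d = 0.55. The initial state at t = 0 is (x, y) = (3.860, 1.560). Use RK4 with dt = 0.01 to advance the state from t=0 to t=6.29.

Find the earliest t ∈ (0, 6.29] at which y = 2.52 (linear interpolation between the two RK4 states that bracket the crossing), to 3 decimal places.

t=0.000: state=(3.860, 1.560)
step 1 (dt=0.01): k1=(2.162, 1.574), k2=(2.158, 1.591), k3=(2.158, 1.591), k4=(2.154, 1.609); state += dt/6·(k1+2k2+2k3+k4)
t=0.010: state=(3.882, 1.576)
t=0.020: state=(3.903, 1.592)
t=0.030: state=(3.924, 1.609)
continuing one RK4 step at a time; state shown every 25 steps (Δt=0.25):
t=0.250: state=(4.356, 2.080)
t=0.390: state=(4.559, 2.510)
next step: t=0.400: state=(4.571, 2.545) — y has crossed 2.52
linear interpolation between t=0.390 (2.50952) and t=0.400 (2.54481) → t≈0.393

t = 0.393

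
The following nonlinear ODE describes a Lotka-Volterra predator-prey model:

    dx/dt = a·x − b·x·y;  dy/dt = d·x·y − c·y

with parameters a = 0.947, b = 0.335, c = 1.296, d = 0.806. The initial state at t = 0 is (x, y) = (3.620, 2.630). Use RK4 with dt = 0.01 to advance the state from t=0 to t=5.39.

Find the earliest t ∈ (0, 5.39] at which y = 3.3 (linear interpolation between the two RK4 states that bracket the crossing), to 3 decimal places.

t = 0.140

t=0.000: state=(3.620, 2.630)
step 1 (dt=0.01): k1=(0.239, 4.265), k2=(0.213, 4.302), k3=(0.213, 4.302), k4=(0.187, 4.339); state += dt/6·(k1+2k2+2k3+k4)
t=0.010: state=(3.622, 2.673)
t=0.020: state=(3.624, 2.717)
t=0.030: state=(3.625, 2.761)
t=0.140: state=(3.599, 3.300)
next step: t=0.150: state=(3.593, 3.353) — y has crossed 3.3
linear interpolation between t=0.140 (3.29989) and t=0.150 (3.35318) → t≈0.140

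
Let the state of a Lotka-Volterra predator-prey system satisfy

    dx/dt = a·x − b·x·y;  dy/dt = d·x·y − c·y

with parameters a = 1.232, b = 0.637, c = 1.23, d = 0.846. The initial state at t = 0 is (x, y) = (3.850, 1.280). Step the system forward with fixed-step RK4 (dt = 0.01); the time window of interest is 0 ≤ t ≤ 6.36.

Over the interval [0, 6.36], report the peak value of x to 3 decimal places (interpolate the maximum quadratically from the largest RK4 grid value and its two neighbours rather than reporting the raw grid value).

max x = 4.022

t=0.000: state=(3.850, 1.280)
step 1 (dt=0.01): k1=(1.604, 2.595), k2=(1.576, 2.630), k3=(1.575, 2.630), k4=(1.546, 2.665); state += dt/6·(k1+2k2+2k3+k4)
t=0.010: state=(3.866, 1.306)
t=0.020: state=(3.881, 1.333)
t=0.030: state=(3.895, 1.361)
continuing one RK4 step at a time; state shown every 25 steps (Δt=0.25):
t=0.250: state=(4.005, 2.181)
t=0.500: state=(3.461, 3.580)
t=0.750: state=(2.379, 4.901)
t=1.000: state=(1.412, 5.346)
t=1.250: state=(0.840, 4.956)
t=1.500: state=(0.550, 4.205)
t=1.750: state=(0.408, 3.415)
t=2.000: state=(0.341, 2.716)
t=2.250: state=(0.316, 2.139)
t=2.500: state=(0.318, 1.681)
t=2.750: state=(0.341, 1.325)
t=3.000: state=(0.384, 1.051)
t=3.250: state=(0.450, 0.844)
t=3.500: state=(0.542, 0.689)
t=3.750: state=(0.667, 0.575)
t=4.000: state=(0.834, 0.495)
t=4.250: state=(1.053, 0.444)
t=4.500: state=(1.338, 0.420)
t=4.750: state=(1.703, 0.425)
t=5.000: state=(2.159, 0.470)
t=5.250: state=(2.706, 0.577)
t=5.500: state=(3.307, 0.801)
t=5.750: state=(3.836, 1.257)
t=6.000: state=(4.010, 2.140)
t=6.250: state=(3.493, 3.527)
t=6.360: state=(3.052, 4.180)
largest grid value and its neighbours: x(5.940)=4.02130, x(5.950)=4.02218, x(5.960)=4.02201
parabola through these three points peaks at t≈5.953 with x≈4.02224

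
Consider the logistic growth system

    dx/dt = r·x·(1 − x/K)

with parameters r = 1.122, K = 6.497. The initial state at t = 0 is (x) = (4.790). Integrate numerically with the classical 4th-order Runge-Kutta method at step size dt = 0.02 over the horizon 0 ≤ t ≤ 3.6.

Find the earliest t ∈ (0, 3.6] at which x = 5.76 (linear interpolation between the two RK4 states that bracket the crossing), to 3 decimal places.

t = 0.913

t=0.000: state=(4.790)
step 1 (dt=0.02): k1=(1.412), k2=(1.404), k3=(1.405), k4=(1.397); state += dt/6·(k1+2k2+2k3+k4)
t=0.020: state=(4.818)
t=0.040: state=(4.846)
t=0.060: state=(4.873)
continuing one RK4 step at a time; state shown every 10 steps (Δt=0.2):
t=0.200: state=(5.057)
t=0.400: state=(5.293)
t=0.600: state=(5.498)
t=0.800: state=(5.673)
t=0.900: state=(5.750)
next step: t=0.920: state=(5.765) — x has crossed 5.76
linear interpolation between t=0.900 (5.75046) and t=0.920 (5.76516) → t≈0.913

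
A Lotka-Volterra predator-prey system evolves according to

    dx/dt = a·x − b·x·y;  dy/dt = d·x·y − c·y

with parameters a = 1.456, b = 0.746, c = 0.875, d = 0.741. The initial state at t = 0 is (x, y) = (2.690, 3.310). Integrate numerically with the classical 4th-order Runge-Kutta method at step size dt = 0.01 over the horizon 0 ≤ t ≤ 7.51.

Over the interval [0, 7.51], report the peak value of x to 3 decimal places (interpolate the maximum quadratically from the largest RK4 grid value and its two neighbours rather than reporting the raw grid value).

t=0.000: state=(2.690, 3.310)
step 1 (dt=0.01): k1=(-2.726, 3.702), k2=(-2.749, 3.689), k3=(-2.749, 3.688), k4=(-2.771, 3.675); state += dt/6·(k1+2k2+2k3+k4)
t=0.010: state=(2.663, 3.347)
t=0.020: state=(2.635, 3.383)
t=0.030: state=(2.606, 3.420)
continuing one RK4 step at a time; state shown every 25 steps (Δt=0.25):
t=0.250: state=(1.931, 4.086)
t=0.500: state=(1.250, 4.395)
t=0.750: state=(0.799, 4.254)
t=1.000: state=(0.538, 3.860)
t=1.250: state=(0.394, 3.377)
t=1.500: state=(0.316, 2.896)
t=1.750: state=(0.276, 2.457)
t=2.000: state=(0.261, 2.074)
t=2.250: state=(0.263, 1.749)
t=2.500: state=(0.280, 1.478)
t=2.750: state=(0.313, 1.254)
t=3.000: state=(0.363, 1.073)
t=3.250: state=(0.434, 0.928)
t=3.500: state=(0.531, 0.815)
t=3.750: state=(0.662, 0.730)
t=4.000: state=(0.835, 0.674)
t=4.250: state=(1.064, 0.645)
t=4.500: state=(1.358, 0.648)
t=4.750: state=(1.726, 0.692)
t=5.000: state=(2.164, 0.796)
t=5.250: state=(2.640, 0.998)
t=5.500: state=(3.058, 1.362)
t=5.750: state=(3.239, 1.972)
t=6.000: state=(2.985, 2.841)
t=6.250: state=(2.318, 3.747)
t=6.500: state=(1.562, 4.307)
t=6.750: state=(0.994, 4.368)
t=7.000: state=(0.648, 4.075)
t=7.250: state=(0.455, 3.620)
t=7.500: state=(0.349, 3.130)
t=7.510: state=(0.346, 3.111)
largest grid value and its neighbours: x(5.730)=3.23808, x(5.740)=3.23867, x(5.750)=3.23854
parabola through these three points peaks at t≈5.743 with x≈3.23871

max x = 3.239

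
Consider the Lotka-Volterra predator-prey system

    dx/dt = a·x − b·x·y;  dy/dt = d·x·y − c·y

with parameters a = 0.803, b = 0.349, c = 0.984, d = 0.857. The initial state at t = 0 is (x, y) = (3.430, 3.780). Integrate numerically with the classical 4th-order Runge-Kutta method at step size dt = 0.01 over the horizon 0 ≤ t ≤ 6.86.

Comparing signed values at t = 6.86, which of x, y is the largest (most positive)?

t=0.000: state=(3.430, 3.780)
step 1 (dt=0.01): k1=(-1.771, 7.392), k2=(-1.810, 7.435), k3=(-1.810, 7.435), k4=(-1.850, 7.477); state += dt/6·(k1+2k2+2k3+k4)
t=0.010: state=(3.412, 3.854)
t=0.020: state=(3.393, 3.930)
t=0.030: state=(3.373, 4.006)
continuing one RK4 step at a time; state shown every 25 steps (Δt=0.25):
t=0.250: state=(2.766, 5.782)
t=0.500: state=(1.887, 7.443)
t=0.750: state=(1.165, 8.031)
t=1.000: state=(0.714, 7.646)
t=1.250: state=(0.465, 6.765)
t=1.500: state=(0.329, 5.751)
t=1.750: state=(0.254, 4.783)
t=2.000: state=(0.213, 3.930)
t=2.250: state=(0.191, 3.208)
t=2.500: state=(0.181, 2.610)
t=2.750: state=(0.180, 2.121)
t=3.000: state=(0.186, 1.724)
t=3.250: state=(0.199, 1.405)
t=3.500: state=(0.217, 1.148)
t=3.750: state=(0.242, 0.943)
t=4.000: state=(0.275, 0.779)
t=4.250: state=(0.316, 0.649)
t=4.500: state=(0.367, 0.546)
t=4.750: state=(0.429, 0.465)
t=5.000: state=(0.505, 0.402)
t=5.250: state=(0.597, 0.353)
t=5.500: state=(0.709, 0.318)
t=5.750: state=(0.844, 0.293)
t=6.000: state=(1.006, 0.279)
t=6.250: state=(1.200, 0.276)
t=6.500: state=(1.432, 0.286)
t=6.750: state=(1.705, 0.313)
t=6.860: state=(1.840, 0.332)
compare at T: x=1.840, y=0.332

largest component: x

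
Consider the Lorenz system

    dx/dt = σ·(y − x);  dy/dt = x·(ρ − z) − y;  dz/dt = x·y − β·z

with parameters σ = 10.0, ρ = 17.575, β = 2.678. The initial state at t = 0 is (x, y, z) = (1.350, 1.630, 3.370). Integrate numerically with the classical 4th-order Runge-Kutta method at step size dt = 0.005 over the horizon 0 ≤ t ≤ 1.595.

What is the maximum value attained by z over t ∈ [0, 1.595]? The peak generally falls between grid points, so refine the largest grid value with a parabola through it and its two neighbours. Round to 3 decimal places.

max z = 26.860

t=0.000: state=(1.350, 1.630, 3.370)
step 1 (dt=0.005): k1=(2.800, 17.547, -6.824), k2=(3.169, 17.625, -6.708), k3=(3.161, 17.638, -6.707), k4=(3.524, 17.729, -6.588); state += dt/6·(k1+2k2+2k3+k4)
t=0.005: state=(1.366, 1.718, 3.336)
t=0.010: state=(1.385, 1.807, 3.304)
t=0.015: state=(1.408, 1.898, 3.273)
continuing one RK4 step at a time; state shown every 20 steps (Δt=0.1):
t=0.100: state=(2.277, 3.839, 3.001)
t=0.200: state=(4.650, 7.973, 4.077)
t=0.300: state=(9.005, 14.120, 9.948)
t=0.400: state=(12.857, 13.794, 22.692)
t=0.500: state=(9.556, 3.246, 26.198)
t=0.600: state=(3.652, -0.888, 20.463)
t=0.700: state=(0.702, -0.959, 15.489)
t=0.800: state=(-0.292, -0.855, 11.842)
t=0.900: state=(-0.733, -1.144, 9.106)
t=1.000: state=(-1.249, -1.927, 7.099)
t=1.100: state=(-2.216, -3.549, 5.842)
t=1.200: state=(-4.113, -6.686, 5.882)
t=1.300: state=(-7.495, -11.604, 9.245)
t=1.400: state=(-11.339, -13.893, 18.491)
t=1.500: state=(-10.706, -6.878, 25.128)
t=1.595: state=(-6.050, -1.218, 22.072)
largest grid value and its neighbours: z(0.465)=26.84740, z(0.470)=26.85916, z(0.475)=26.83183
parabola through these three points peaks at t≈0.469 with z≈26.85994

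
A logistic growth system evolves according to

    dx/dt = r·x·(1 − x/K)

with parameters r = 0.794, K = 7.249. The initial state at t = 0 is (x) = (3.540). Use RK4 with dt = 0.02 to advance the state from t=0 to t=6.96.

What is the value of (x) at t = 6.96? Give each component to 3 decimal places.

t=0.000: state=(3.540)
step 1 (dt=0.02): k1=(1.438), k2=(1.438), k3=(1.438), k4=(1.439); state += dt/6·(k1+2k2+2k3+k4)
t=0.020: state=(3.569)
t=0.040: state=(3.598)
t=0.060: state=(3.626)
continuing one RK4 step at a time; state shown every 25 steps (Δt=0.5):
t=0.500: state=(4.253)
t=1.000: state=(4.919)
t=1.500: state=(5.498)
t=2.000: state=(5.971)
t=2.500: state=(6.337)
t=3.000: state=(6.609)
t=3.500: state=(6.806)
t=4.000: state=(6.945)
t=4.500: state=(7.042)
t=5.000: state=(7.108)
t=5.500: state=(7.154)
t=6.000: state=(7.185)
t=6.500: state=(7.206)
t=6.960: state=(7.219)

(x) = (7.219)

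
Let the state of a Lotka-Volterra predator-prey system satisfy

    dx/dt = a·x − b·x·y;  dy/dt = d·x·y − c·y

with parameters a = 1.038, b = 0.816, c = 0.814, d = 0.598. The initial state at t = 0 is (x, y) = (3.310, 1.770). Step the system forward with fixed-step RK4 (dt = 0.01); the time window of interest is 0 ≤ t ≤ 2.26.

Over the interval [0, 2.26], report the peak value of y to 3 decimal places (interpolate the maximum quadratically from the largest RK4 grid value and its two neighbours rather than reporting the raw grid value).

t=0.000: state=(3.310, 1.770)
step 1 (dt=0.01): k1=(-1.345, 2.063), k2=(-1.370, 2.068), k3=(-1.370, 2.067), k4=(-1.395, 2.072); state += dt/6·(k1+2k2+2k3+k4)
t=0.010: state=(3.296, 1.791)
t=0.020: state=(3.282, 1.811)
t=0.030: state=(3.267, 1.832)
continuing one RK4 step at a time; state shown every 10 steps (Δt=0.1):
t=0.100: state=(3.151, 1.980)
t=0.200: state=(2.949, 2.191)
t=0.300: state=(2.713, 2.392)
t=0.400: state=(2.457, 2.574)
t=0.500: state=(2.196, 2.727)
t=0.600: state=(1.940, 2.845)
t=0.700: state=(1.700, 2.923)
t=0.800: state=(1.483, 2.964)
t=0.900: state=(1.291, 2.968)
t=1.000: state=(1.126, 2.941)
t=1.100: state=(0.984, 2.887)
t=1.200: state=(0.865, 2.812)
t=1.300: state=(0.766, 2.722)
t=1.400: state=(0.683, 2.620)
t=1.500: state=(0.615, 2.510)
t=1.600: state=(0.558, 2.397)
t=1.700: state=(0.512, 2.281)
t=1.800: state=(0.474, 2.165)
t=1.900: state=(0.442, 2.052)
t=2.000: state=(0.417, 1.940)
t=2.100: state=(0.397, 1.833)
t=2.200: state=(0.380, 1.729)
t=2.260: state=(0.373, 1.669)
largest grid value and its neighbours: y(0.850)=2.97003, y(0.860)=2.97027, y(0.870)=2.97017
parabola through these three points peaks at t≈0.862 with y≈2.97027

max y = 2.970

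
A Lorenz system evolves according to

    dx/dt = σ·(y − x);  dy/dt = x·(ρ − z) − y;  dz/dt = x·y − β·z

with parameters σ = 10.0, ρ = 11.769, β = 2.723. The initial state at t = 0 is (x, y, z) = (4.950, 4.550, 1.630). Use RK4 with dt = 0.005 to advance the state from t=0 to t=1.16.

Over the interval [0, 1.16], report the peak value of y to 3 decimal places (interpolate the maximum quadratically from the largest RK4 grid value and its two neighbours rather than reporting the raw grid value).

max y = 11.025

t=0.000: state=(4.950, 4.550, 1.630)
step 1 (dt=0.005): k1=(-4.000, 45.638, 18.084), k2=(-2.759, 45.199, 18.479), k3=(-2.801, 45.227, 18.485), k4=(-1.599, 44.814, 18.885); state += dt/6·(k1+2k2+2k3+k4)
t=0.005: state=(4.936, 4.776, 1.722)
t=0.010: state=(4.934, 4.998, 1.819)
t=0.015: state=(4.942, 5.217, 1.920)
continuing one RK4 step at a time; state shown every 10 steps (Δt=0.05):
t=0.050: state=(5.255, 6.683, 2.756)
t=0.100: state=(6.239, 8.636, 4.470)
t=0.150: state=(7.545, 10.252, 6.974)
t=0.200: state=(8.812, 11.019, 10.214)
t=0.250: state=(9.596, 10.389, 13.604)
t=0.300: state=(9.514, 8.369, 16.128)
t=0.350: state=(8.509, 5.763, 17.070)
t=0.400: state=(6.931, 3.538, 16.560)
t=0.450: state=(5.267, 2.121, 15.241)
t=0.500: state=(3.860, 1.416, 13.666)
t=0.550: state=(2.834, 1.161, 12.122)
t=0.600: state=(2.167, 1.146, 10.710)
t=0.650: state=(1.785, 1.250, 9.456)
t=0.700: state=(1.610, 1.425, 8.357)
t=0.750: state=(1.584, 1.657, 7.407)
t=0.800: state=(1.674, 1.954, 6.601)
t=0.850: state=(1.862, 2.333, 5.937)
t=0.900: state=(2.146, 2.815, 5.422)
t=0.950: state=(2.534, 3.422, 5.073)
t=1.000: state=(3.039, 4.175, 4.922)
t=1.050: state=(3.675, 5.085, 5.023)
t=1.100: state=(4.449, 6.133, 5.451)
t=1.150: state=(5.348, 7.246, 6.296)
t=1.160: state=(5.540, 7.464, 6.522)
largest grid value and its neighbours: y(0.200)=11.01901, y(0.205)=11.02513, y(0.210)=11.01638
parabola through these three points peaks at t≈0.205 with y≈11.02518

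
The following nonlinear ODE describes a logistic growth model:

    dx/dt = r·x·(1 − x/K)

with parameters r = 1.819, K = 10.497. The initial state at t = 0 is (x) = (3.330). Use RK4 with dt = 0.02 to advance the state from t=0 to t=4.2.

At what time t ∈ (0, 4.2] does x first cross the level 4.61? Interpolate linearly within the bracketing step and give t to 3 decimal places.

t=0.000: state=(3.330)
step 1 (dt=0.02): k1=(4.136), k2=(4.163), k3=(4.163), k4=(4.190); state += dt/6·(k1+2k2+2k3+k4)
t=0.020: state=(3.413)
t=0.040: state=(3.498)
t=0.060: state=(3.583)
continuing one RK4 step at a time; state shown every 10 steps (Δt=0.2):
t=0.200: state=(4.206)
t=0.280: state=(4.577)
next step: t=0.300: state=(4.671) — x has crossed 4.61
linear interpolation between t=0.280 (4.57725) and t=0.300 (4.67137) → t≈0.287

t = 0.287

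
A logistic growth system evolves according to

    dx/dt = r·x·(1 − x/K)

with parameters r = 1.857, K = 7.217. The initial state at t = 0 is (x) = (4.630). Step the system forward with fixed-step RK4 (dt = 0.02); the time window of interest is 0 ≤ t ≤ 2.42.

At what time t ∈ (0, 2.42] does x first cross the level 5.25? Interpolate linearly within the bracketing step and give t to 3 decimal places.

t=0.000: state=(4.630)
step 1 (dt=0.02): k1=(3.082), k2=(3.066), k3=(3.066), k4=(3.049); state += dt/6·(k1+2k2+2k3+k4)
t=0.020: state=(4.691)
t=0.040: state=(4.752)
t=0.060: state=(4.812)
continuing one RK4 step at a time; state shown every 5 steps (Δt=0.1):
t=0.100: state=(4.929)
t=0.200: state=(5.209)
next step: t=0.220: state=(5.263) — x has crossed 5.25
linear interpolation between t=0.200 (5.20930) and t=0.220 (5.26268) → t≈0.215

t = 0.215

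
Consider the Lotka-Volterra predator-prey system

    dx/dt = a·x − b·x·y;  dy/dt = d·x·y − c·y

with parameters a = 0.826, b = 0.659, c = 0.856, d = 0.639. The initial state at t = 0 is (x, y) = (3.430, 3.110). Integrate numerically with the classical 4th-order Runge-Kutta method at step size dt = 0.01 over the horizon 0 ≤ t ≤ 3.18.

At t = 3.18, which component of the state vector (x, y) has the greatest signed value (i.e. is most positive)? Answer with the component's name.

largest component: y

t=0.000: state=(3.430, 3.110)
step 1 (dt=0.01): k1=(-4.197, 4.154), k2=(-4.218, 4.140), k3=(-4.217, 4.140), k4=(-4.237, 4.125); state += dt/6·(k1+2k2+2k3+k4)
t=0.010: state=(3.388, 3.151)
t=0.020: state=(3.345, 3.192)
t=0.030: state=(3.302, 3.233)
continuing one RK4 step at a time; state shown every 20 steps (Δt=0.2):
t=0.200: state=(2.552, 3.842)
t=0.400: state=(1.758, 4.256)
t=0.600: state=(1.175, 4.316)
t=0.800: state=(0.793, 4.116)
t=1.000: state=(0.556, 3.776)
t=1.200: state=(0.409, 3.382)
t=1.400: state=(0.317, 2.984)
t=1.600: state=(0.259, 2.608)
t=1.800: state=(0.222, 2.266)
t=2.000: state=(0.198, 1.961)
t=2.200: state=(0.184, 1.693)
t=2.400: state=(0.176, 1.460)
t=2.600: state=(0.174, 1.258)
t=2.800: state=(0.176, 1.084)
t=3.000: state=(0.181, 0.934)
t=3.180: state=(0.190, 0.818)
compare at T: x=0.190, y=0.818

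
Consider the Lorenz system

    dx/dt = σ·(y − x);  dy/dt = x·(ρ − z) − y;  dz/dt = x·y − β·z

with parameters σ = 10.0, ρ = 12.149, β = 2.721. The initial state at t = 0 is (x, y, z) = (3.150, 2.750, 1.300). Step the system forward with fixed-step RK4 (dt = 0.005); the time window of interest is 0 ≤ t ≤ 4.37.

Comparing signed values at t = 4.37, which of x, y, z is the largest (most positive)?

t=0.000: state=(3.150, 2.750, 1.300)
step 1 (dt=0.005): k1=(-4.000, 31.424, 5.125), k2=(-3.114, 31.197, 5.310), k3=(-3.142, 31.220, 5.313), k4=(-2.282, 31.015, 5.499); state += dt/6·(k1+2k2+2k3+k4)
t=0.005: state=(3.134, 2.906, 1.327)
t=0.010: state=(3.127, 3.060, 1.355)
t=0.015: state=(3.128, 3.213, 1.385)
continuing one RK4 step at a time; state shown every 40 steps (Δt=0.2):
t=0.200: state=(6.509, 9.466, 5.375)
t=0.400: state=(9.466, 7.634, 17.252)
t=0.600: state=(3.405, 1.162, 13.483)
t=0.800: state=(1.496, 1.413, 8.176)
t=1.000: state=(2.192, 2.946, 5.330)
t=1.200: state=(4.765, 6.635, 5.710)
t=1.400: state=(8.373, 9.158, 12.663)
t=1.600: state=(5.959, 3.715, 14.859)
t=1.800: state=(3.064, 2.543, 10.364)
t=2.000: state=(3.322, 3.989, 7.504)
t=2.200: state=(5.509, 6.915, 8.171)
t=2.400: state=(7.485, 7.517, 12.912)
t=2.600: state=(5.553, 4.195, 13.381)
t=2.800: state=(3.880, 3.654, 10.284)
t=3.000: state=(4.428, 5.121, 8.678)
t=3.200: state=(6.166, 6.990, 10.219)
t=3.400: state=(6.625, 6.143, 12.910)
t=3.600: state=(5.089, 4.376, 12.055)
t=3.800: state=(4.459, 4.553, 10.073)
t=4.000: state=(5.249, 5.850, 9.731)
t=4.200: state=(6.267, 6.506, 11.410)
t=4.370: state=(6.044, 5.597, 12.363)
compare at T: x=6.044, y=5.597, z=12.363

largest component: z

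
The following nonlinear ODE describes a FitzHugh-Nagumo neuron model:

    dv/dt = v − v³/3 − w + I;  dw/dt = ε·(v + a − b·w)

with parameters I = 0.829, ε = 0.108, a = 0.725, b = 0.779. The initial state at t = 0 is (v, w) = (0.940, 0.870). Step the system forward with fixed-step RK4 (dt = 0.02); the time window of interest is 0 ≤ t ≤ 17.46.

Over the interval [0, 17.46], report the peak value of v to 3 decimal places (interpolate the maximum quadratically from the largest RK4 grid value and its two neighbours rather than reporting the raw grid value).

t=0.000: state=(0.940, 0.870)
step 1 (dt=0.02): k1=(0.622, 0.107), k2=(0.622, 0.107), k3=(0.622, 0.107), k4=(0.621, 0.108); state += dt/6·(k1+2k2+2k3+k4)
t=0.020: state=(0.952, 0.872)
t=0.040: state=(0.965, 0.874)
t=0.060: state=(0.977, 0.877)
continuing one RK4 step at a time; state shown every 50 steps (Δt=1):
t=1.000: state=(1.429, 1.001)
t=2.000: state=(1.543, 1.152)
t=3.000: state=(1.493, 1.292)
t=4.000: state=(1.402, 1.413)
t=5.000: state=(1.295, 1.513)
t=6.000: state=(1.174, 1.594)
t=7.000: state=(1.030, 1.655)
t=8.000: state=(0.843, 1.694)
t=9.000: state=(0.556, 1.706)
t=10.000: state=(-0.020, 1.675)
t=11.000: state=(-1.255, 1.553)
t=12.000: state=(-1.900, 1.328)
t=13.000: state=(-1.883, 1.098)
t=14.000: state=(-1.802, 0.894)
t=15.000: state=(-1.717, 0.715)
t=16.000: state=(-1.631, 0.559)
t=17.000: state=(-1.544, 0.424)
t=17.460: state=(-1.504, 0.369)
largest grid value and its neighbours: v(1.960)=1.54273, v(1.980)=1.54273, v(2.000)=1.54268
parabola through these three points peaks at t≈1.973 with v≈1.54274

max v = 1.543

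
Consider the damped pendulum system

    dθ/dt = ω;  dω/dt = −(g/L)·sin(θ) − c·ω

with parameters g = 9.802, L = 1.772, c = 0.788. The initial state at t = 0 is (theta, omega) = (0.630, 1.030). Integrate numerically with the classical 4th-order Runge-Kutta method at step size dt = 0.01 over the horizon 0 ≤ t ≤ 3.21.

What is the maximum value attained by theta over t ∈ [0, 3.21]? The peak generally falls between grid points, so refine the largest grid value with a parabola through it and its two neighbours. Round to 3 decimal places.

t=0.000: state=(0.630, 1.030)
step 1 (dt=0.01): k1=(1.030, -4.071), k2=(1.010, -4.077), k3=(1.010, -4.077), k4=(0.989, -4.083); state += dt/6·(k1+2k2+2k3+k4)
t=0.010: state=(0.640, 0.989)
t=0.020: state=(0.650, 0.948)
t=0.030: state=(0.659, 0.907)
continuing one RK4 step at a time; state shown every 20 steps (Δt=0.2):
t=0.200: state=(0.754, 0.215)
t=0.400: state=(0.722, -0.514)
t=0.600: state=(0.561, -1.056)
t=0.800: state=(0.317, -1.338)
t=1.000: state=(0.046, -1.323)
t=1.200: state=(-0.195, -1.046)
t=1.400: state=(-0.361, -0.604)
t=1.600: state=(-0.433, -0.111)
t=1.800: state=(-0.409, 0.330)
t=2.000: state=(-0.309, 0.645)
t=2.200: state=(-0.163, 0.791)
t=2.400: state=(-0.005, 0.758)
t=2.600: state=(0.131, 0.579)
t=2.800: state=(0.221, 0.310)
t=3.000: state=(0.253, 0.019)
t=3.200: state=(0.231, -0.233)
t=3.210: state=(0.228, -0.244)
largest grid value and its neighbours: theta(0.250)=0.75998, theta(0.260)=0.75999, theta(0.270)=0.75963
parabola through these three points peaks at t≈0.255 with theta≈0.76003

max theta = 0.760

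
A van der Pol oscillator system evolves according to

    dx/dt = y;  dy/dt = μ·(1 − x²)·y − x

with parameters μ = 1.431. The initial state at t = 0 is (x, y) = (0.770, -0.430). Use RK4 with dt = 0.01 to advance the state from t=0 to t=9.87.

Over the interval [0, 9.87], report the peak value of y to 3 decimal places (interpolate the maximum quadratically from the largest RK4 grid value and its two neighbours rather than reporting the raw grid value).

t=0.000: state=(0.770, -0.430)
step 1 (dt=0.01): k1=(-0.430, -1.021), k2=(-0.435, -1.023), k3=(-0.435, -1.023), k4=(-0.440, -1.026); state += dt/6·(k1+2k2+2k3+k4)
t=0.010: state=(0.766, -0.440)
t=0.020: state=(0.761, -0.451)
t=0.030: state=(0.757, -0.461)
continuing one RK4 step at a time; state shown every 50 steps (Δt=0.5):
t=0.500: state=(0.409, -1.070)
t=1.000: state=(-0.386, -2.176)
t=1.500: state=(-1.513, -1.679)
t=2.000: state=(-1.843, 0.060)
t=2.500: state=(-1.686, 0.474)
t=3.000: state=(-1.399, 0.679)
t=3.500: state=(-0.984, 1.025)
t=4.000: state=(-0.286, 1.916)
t=4.500: state=(1.044, 3.104)
t=5.000: state=(1.979, 0.473)
t=5.500: state=(1.939, -0.360)
t=6.000: state=(1.713, -0.522)
t=6.500: state=(1.415, -0.686)
t=7.000: state=(1.000, -1.017)
t=7.500: state=(0.311, -1.885)
t=8.000: state=(-1.006, -3.126)
t=8.500: state=(-1.974, -0.522)
t=9.000: state=(-1.944, 0.354)
t=9.500: state=(-1.721, 0.519)
t=9.870: state=(-1.510, 0.630)
largest grid value and its neighbours: y(4.440)=3.13599, y(4.450)=3.13805, y(4.460)=3.13730
parabola through these three points peaks at t≈4.452 with y≈3.13813

max y = 3.138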